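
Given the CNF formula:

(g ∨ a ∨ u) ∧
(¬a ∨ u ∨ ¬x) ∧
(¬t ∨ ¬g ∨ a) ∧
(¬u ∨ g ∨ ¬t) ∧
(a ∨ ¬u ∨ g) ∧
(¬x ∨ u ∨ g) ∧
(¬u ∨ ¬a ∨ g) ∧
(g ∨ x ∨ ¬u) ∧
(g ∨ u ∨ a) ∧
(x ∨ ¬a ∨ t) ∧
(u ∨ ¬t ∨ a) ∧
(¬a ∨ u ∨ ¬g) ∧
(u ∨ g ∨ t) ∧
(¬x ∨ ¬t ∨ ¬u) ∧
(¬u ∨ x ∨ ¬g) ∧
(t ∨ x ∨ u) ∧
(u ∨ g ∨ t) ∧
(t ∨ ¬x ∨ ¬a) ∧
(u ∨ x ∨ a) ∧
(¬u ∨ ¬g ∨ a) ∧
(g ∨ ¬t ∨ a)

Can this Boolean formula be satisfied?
Yes

Yes, the formula is satisfiable.

One satisfying assignment is: a=True, x=False, g=False, t=True, u=False

Verification: With this assignment, all 21 clauses evaluate to true.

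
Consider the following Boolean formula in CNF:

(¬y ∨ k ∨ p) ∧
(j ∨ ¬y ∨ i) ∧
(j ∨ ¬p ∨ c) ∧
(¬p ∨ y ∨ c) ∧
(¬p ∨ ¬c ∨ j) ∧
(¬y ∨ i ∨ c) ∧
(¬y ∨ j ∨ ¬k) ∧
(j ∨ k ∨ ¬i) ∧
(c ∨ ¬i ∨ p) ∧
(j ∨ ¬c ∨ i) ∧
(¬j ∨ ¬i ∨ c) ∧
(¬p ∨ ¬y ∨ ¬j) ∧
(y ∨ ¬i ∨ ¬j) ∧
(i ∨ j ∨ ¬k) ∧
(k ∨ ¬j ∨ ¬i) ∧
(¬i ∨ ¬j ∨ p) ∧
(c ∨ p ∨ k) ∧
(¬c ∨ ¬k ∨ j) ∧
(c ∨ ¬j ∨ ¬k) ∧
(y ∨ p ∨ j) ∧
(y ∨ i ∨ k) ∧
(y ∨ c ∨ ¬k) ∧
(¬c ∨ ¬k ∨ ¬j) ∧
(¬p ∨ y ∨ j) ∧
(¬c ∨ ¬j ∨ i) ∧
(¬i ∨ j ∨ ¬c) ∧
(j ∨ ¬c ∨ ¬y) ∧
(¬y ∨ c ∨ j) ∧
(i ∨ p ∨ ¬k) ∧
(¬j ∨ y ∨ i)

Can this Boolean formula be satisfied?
No

No, the formula is not satisfiable.

No assignment of truth values to the variables can make all 30 clauses true simultaneously.

The formula is UNSAT (unsatisfiable).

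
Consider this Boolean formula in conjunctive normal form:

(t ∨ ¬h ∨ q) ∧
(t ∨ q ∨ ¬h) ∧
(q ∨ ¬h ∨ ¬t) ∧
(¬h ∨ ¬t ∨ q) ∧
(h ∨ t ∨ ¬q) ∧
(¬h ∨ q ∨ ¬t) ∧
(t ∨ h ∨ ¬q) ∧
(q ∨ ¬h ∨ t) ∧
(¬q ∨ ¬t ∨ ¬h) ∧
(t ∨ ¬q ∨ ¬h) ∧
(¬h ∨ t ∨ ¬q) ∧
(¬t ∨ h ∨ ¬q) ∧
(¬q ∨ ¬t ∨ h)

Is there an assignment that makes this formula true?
Yes

Yes, the formula is satisfiable.

One satisfying assignment is: t=False, h=False, q=False

Verification: With this assignment, all 13 clauses evaluate to true.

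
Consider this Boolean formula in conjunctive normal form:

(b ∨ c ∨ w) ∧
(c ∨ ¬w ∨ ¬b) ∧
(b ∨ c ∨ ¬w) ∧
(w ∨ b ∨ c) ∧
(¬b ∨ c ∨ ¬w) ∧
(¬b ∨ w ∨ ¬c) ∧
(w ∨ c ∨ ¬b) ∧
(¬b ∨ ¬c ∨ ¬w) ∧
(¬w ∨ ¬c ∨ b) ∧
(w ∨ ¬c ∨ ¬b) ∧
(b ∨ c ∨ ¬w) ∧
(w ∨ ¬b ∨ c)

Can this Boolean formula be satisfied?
Yes

Yes, the formula is satisfiable.

One satisfying assignment is: b=False, c=True, w=False

Verification: With this assignment, all 12 clauses evaluate to true.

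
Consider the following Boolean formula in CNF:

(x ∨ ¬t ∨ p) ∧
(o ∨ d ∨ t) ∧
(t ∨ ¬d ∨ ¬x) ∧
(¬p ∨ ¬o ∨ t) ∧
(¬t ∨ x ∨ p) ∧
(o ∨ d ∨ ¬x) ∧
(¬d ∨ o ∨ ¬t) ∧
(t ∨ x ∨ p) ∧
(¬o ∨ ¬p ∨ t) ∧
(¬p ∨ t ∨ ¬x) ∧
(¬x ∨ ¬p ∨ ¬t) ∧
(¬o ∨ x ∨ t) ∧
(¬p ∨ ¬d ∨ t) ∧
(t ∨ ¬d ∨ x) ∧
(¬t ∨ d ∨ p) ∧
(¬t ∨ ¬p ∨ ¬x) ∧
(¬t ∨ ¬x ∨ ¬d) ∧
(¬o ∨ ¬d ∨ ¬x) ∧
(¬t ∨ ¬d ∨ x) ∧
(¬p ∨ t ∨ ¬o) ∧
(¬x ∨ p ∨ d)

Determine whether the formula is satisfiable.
Yes

Yes, the formula is satisfiable.

One satisfying assignment is: d=False, p=True, o=False, t=True, x=False

Verification: With this assignment, all 21 clauses evaluate to true.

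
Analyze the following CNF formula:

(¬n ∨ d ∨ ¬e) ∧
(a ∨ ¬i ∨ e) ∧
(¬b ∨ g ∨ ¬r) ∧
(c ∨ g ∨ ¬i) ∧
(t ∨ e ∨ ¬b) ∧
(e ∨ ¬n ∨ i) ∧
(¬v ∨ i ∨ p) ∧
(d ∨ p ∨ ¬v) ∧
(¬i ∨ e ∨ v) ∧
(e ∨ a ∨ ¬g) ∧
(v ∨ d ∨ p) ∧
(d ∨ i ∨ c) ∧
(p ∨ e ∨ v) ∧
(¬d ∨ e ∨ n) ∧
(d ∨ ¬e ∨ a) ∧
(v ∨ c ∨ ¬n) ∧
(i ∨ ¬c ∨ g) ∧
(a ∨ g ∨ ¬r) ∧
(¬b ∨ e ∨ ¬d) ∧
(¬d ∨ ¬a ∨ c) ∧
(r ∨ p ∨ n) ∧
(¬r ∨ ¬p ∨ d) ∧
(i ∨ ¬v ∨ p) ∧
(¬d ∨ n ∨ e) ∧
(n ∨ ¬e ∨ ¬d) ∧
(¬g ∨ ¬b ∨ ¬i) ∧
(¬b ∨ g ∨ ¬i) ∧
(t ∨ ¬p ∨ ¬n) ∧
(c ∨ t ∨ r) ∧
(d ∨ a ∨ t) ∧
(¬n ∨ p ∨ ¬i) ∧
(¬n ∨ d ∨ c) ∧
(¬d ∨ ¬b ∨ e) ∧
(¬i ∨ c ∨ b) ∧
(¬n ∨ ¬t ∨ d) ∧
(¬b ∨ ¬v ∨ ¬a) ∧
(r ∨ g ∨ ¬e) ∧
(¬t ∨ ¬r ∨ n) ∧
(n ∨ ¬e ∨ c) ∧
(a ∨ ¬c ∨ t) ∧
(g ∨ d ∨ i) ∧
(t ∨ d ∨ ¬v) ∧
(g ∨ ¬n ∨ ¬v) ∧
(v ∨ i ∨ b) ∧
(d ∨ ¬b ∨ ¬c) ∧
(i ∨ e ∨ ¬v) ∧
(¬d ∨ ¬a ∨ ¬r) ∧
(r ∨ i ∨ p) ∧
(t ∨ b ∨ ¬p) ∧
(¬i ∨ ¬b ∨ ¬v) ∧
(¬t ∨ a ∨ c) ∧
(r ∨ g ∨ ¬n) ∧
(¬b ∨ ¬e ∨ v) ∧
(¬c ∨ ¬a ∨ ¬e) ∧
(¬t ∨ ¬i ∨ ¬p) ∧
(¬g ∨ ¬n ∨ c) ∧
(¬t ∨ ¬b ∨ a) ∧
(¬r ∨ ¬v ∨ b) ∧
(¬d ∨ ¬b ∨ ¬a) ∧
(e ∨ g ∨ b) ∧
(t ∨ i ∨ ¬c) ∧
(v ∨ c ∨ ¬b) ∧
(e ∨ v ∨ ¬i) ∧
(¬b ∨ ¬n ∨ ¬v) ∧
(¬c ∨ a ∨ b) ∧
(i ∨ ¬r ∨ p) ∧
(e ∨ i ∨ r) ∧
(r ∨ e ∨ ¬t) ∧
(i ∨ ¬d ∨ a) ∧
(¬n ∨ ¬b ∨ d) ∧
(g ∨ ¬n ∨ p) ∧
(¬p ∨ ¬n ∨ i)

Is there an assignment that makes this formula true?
No

No, the formula is not satisfiable.

No assignment of truth values to the variables can make all 72 clauses true simultaneously.

The formula is UNSAT (unsatisfiable).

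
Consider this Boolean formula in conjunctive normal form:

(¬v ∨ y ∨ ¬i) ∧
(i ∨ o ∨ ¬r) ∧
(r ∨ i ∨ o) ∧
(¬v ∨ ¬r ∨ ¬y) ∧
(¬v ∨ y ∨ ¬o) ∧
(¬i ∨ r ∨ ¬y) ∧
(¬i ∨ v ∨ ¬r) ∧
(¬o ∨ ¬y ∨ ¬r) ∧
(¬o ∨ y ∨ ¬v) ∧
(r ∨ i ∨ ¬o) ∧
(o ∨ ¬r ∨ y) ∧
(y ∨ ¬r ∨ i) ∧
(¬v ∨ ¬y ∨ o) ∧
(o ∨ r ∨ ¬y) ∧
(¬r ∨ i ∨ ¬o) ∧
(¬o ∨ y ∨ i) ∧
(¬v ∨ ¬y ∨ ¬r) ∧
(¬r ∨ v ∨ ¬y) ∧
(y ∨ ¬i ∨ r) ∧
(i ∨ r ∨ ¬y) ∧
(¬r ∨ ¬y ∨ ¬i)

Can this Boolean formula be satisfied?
No

No, the formula is not satisfiable.

No assignment of truth values to the variables can make all 21 clauses true simultaneously.

The formula is UNSAT (unsatisfiable).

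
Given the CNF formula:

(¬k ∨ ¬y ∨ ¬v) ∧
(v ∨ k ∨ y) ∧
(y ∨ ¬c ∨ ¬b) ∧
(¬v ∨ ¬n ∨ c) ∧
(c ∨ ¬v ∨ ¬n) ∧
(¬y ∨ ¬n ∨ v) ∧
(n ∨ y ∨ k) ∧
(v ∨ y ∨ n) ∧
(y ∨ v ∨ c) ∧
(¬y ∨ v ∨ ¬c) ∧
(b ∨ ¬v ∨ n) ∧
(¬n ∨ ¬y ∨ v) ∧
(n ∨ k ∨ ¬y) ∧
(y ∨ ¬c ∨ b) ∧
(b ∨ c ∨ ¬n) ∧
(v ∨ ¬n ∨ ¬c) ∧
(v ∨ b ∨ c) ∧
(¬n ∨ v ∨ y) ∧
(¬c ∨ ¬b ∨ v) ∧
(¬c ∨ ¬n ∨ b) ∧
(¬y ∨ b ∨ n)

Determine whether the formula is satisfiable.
Yes

Yes, the formula is satisfiable.

One satisfying assignment is: y=True, n=True, k=False, c=True, b=True, v=True

Verification: With this assignment, all 21 clauses evaluate to true.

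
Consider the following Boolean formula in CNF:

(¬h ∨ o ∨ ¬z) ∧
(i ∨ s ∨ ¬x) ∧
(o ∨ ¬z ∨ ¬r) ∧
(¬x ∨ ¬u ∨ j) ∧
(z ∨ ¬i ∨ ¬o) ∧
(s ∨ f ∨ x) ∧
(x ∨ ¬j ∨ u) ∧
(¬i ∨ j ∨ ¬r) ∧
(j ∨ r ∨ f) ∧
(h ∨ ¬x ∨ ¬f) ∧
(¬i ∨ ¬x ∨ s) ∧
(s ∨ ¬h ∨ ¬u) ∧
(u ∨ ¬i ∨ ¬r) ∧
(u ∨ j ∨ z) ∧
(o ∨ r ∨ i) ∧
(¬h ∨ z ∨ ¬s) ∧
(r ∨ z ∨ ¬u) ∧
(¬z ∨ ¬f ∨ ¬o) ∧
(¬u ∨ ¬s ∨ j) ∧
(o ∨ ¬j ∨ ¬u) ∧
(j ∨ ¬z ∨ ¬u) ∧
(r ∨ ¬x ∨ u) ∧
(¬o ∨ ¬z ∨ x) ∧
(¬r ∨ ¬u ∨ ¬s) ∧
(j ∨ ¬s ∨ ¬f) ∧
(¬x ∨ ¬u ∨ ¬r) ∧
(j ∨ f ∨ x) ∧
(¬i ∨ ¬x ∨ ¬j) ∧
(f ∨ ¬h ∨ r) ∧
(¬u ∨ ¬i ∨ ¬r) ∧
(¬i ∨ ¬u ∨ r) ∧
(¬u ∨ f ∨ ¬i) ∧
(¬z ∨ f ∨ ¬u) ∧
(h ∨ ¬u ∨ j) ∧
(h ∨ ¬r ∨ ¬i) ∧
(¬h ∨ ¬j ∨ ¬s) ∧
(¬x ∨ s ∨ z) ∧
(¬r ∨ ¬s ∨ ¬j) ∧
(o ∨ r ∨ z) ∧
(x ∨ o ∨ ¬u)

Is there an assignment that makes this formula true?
Yes

Yes, the formula is satisfiable.

One satisfying assignment is: u=False, r=True, f=False, s=True, x=True, i=False, o=True, j=False, h=False, z=True

Verification: With this assignment, all 40 clauses evaluate to true.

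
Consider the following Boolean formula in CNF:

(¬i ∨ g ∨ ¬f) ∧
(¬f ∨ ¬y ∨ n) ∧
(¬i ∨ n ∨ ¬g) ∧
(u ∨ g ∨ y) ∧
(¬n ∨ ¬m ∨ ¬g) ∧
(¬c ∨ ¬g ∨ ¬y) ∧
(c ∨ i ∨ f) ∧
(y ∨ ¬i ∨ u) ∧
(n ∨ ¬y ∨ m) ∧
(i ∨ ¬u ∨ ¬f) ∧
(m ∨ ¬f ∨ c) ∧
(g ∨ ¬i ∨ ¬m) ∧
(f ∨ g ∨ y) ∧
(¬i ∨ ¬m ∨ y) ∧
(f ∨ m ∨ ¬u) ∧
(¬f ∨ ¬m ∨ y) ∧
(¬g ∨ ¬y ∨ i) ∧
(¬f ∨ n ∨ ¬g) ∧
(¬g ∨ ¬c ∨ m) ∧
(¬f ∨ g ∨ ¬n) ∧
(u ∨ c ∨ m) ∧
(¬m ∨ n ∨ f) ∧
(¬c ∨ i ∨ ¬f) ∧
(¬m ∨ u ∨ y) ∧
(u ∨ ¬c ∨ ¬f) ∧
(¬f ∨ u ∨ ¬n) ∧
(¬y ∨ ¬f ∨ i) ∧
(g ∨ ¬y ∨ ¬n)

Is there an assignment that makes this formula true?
No

No, the formula is not satisfiable.

No assignment of truth values to the variables can make all 28 clauses true simultaneously.

The formula is UNSAT (unsatisfiable).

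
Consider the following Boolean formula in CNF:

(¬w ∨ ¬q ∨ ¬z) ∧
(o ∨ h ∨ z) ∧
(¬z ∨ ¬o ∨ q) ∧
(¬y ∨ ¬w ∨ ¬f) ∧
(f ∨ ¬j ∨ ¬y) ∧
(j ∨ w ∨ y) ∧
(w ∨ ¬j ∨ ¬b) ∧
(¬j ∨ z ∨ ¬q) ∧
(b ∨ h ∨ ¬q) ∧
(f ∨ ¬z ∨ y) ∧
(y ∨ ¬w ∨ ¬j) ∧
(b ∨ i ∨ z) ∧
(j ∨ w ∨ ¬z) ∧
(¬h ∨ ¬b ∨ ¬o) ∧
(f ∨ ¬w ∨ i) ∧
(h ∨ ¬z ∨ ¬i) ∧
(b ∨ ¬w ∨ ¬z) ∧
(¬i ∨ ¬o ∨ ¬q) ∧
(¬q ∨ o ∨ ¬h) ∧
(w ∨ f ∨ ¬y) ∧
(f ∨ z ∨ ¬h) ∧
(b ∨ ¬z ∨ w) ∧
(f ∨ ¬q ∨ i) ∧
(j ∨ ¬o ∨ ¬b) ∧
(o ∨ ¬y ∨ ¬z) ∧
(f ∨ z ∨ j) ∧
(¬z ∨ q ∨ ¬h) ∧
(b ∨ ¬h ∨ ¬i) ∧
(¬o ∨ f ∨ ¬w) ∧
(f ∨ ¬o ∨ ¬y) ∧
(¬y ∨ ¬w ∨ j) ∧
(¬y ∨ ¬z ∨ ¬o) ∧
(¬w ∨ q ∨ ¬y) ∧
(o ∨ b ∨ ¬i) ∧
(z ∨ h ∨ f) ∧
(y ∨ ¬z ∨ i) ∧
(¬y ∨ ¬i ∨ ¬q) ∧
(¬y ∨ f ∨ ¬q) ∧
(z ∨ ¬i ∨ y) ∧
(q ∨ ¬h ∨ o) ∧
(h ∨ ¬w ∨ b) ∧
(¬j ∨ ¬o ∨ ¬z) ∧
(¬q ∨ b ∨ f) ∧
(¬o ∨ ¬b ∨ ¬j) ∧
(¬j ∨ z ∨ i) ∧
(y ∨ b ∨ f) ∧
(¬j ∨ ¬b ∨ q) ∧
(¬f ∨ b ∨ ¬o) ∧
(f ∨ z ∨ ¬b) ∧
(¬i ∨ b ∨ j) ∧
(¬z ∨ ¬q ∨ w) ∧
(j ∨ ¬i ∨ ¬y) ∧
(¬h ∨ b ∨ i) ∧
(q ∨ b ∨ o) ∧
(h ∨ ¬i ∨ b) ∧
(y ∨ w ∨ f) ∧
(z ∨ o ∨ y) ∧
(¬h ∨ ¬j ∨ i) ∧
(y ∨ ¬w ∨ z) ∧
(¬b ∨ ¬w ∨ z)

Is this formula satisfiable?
No

No, the formula is not satisfiable.

No assignment of truth values to the variables can make all 60 clauses true simultaneously.

The formula is UNSAT (unsatisfiable).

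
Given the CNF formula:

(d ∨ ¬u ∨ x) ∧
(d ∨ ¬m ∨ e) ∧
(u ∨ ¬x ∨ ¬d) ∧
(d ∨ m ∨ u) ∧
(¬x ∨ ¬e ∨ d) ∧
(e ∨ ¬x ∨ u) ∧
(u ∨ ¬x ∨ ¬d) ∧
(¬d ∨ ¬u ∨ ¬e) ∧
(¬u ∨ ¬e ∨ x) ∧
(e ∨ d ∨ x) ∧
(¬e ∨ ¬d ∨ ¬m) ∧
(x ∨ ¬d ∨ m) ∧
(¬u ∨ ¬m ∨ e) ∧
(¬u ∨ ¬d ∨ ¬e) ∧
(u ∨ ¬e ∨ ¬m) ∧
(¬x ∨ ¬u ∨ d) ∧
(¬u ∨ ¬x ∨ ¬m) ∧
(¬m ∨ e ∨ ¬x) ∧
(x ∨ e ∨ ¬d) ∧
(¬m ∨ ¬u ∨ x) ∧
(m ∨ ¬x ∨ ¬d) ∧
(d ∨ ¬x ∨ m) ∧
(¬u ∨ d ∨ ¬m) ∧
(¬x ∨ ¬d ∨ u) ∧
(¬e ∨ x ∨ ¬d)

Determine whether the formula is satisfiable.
No

No, the formula is not satisfiable.

No assignment of truth values to the variables can make all 25 clauses true simultaneously.

The formula is UNSAT (unsatisfiable).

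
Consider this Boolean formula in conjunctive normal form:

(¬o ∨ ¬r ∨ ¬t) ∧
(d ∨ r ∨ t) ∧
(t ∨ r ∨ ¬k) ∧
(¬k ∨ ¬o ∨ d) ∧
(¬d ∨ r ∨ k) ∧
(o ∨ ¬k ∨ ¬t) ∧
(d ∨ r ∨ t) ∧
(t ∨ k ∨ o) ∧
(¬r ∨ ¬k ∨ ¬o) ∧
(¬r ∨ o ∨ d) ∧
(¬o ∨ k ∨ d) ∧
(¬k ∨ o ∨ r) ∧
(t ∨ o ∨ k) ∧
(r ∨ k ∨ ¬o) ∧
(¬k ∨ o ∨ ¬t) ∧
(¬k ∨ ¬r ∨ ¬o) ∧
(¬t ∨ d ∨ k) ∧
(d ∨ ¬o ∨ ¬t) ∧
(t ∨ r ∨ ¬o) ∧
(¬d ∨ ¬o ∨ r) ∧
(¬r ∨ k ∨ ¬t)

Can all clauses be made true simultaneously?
Yes

Yes, the formula is satisfiable.

One satisfying assignment is: o=True, r=True, k=False, t=False, d=True

Verification: With this assignment, all 21 clauses evaluate to true.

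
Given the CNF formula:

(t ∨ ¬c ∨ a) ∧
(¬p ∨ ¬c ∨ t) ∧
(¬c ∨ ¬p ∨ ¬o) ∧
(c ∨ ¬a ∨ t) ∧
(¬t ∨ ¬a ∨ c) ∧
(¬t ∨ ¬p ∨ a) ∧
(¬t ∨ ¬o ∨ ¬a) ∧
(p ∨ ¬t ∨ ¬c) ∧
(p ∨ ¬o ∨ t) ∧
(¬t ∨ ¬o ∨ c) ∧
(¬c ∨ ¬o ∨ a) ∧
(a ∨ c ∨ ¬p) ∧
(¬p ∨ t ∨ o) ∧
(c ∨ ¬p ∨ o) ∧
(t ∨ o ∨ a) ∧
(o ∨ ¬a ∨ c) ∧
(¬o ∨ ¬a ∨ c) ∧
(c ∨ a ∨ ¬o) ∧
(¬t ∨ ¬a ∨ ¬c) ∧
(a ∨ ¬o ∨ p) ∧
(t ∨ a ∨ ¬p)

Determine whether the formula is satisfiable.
Yes

Yes, the formula is satisfiable.

One satisfying assignment is: c=False, o=False, a=False, t=True, p=False

Verification: With this assignment, all 21 clauses evaluate to true.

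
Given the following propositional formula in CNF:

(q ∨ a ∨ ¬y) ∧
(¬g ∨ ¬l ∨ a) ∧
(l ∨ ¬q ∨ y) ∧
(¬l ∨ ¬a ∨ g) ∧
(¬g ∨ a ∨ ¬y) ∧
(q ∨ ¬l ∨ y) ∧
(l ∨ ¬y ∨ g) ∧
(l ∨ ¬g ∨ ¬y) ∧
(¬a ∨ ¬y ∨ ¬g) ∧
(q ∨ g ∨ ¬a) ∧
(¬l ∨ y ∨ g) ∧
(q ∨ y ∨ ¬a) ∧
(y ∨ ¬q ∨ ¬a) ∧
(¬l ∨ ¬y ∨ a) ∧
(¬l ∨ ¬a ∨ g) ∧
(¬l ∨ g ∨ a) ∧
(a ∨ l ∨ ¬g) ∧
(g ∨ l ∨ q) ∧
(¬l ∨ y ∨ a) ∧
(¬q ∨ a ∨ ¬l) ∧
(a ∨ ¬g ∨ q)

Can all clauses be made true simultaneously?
No

No, the formula is not satisfiable.

No assignment of truth values to the variables can make all 21 clauses true simultaneously.

The formula is UNSAT (unsatisfiable).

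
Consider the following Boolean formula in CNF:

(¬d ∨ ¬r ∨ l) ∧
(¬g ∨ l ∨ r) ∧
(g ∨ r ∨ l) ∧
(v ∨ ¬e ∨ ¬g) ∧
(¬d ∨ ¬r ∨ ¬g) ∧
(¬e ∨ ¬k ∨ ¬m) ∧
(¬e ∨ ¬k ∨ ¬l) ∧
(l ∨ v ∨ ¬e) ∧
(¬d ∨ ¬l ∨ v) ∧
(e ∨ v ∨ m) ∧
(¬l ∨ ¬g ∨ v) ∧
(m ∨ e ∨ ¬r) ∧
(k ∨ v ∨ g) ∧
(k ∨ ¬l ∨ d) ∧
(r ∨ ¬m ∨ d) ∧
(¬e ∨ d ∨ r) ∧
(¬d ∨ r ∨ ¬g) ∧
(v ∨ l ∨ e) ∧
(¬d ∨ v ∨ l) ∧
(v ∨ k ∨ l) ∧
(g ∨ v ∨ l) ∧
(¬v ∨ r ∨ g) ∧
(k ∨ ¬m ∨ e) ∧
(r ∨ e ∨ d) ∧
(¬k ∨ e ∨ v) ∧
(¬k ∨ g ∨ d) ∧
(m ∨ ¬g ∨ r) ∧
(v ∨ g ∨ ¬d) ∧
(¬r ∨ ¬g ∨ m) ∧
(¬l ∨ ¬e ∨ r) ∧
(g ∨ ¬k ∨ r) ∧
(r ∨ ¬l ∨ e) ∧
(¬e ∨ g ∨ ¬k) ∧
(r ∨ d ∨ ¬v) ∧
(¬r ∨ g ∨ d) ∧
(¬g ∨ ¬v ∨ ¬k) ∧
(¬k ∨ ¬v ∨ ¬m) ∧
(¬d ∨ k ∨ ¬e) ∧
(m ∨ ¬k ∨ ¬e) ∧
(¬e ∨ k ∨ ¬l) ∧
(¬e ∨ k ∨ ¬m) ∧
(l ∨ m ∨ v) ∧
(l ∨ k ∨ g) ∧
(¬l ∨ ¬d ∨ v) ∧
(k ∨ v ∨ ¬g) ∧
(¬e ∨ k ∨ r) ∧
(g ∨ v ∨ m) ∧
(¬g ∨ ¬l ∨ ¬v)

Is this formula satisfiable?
No

No, the formula is not satisfiable.

No assignment of truth values to the variables can make all 48 clauses true simultaneously.

The formula is UNSAT (unsatisfiable).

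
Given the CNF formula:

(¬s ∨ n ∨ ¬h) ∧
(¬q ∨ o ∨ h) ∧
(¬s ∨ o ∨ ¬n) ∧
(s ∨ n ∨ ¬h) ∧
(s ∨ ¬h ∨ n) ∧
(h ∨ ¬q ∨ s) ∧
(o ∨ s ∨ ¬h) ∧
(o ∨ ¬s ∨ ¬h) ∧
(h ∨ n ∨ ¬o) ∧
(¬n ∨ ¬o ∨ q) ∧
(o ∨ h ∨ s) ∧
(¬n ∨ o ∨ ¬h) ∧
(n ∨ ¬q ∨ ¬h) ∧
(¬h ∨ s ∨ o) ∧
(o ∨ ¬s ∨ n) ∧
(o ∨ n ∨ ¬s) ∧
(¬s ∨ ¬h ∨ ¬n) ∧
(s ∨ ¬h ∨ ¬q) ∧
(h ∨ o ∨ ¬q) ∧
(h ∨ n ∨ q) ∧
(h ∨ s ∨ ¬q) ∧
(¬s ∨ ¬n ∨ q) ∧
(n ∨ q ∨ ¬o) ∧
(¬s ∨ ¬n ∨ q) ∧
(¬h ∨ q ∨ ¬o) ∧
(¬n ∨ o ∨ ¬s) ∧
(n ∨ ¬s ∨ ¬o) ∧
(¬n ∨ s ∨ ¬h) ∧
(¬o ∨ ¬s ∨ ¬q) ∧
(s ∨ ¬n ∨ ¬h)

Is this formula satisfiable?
No

No, the formula is not satisfiable.

No assignment of truth values to the variables can make all 30 clauses true simultaneously.

The formula is UNSAT (unsatisfiable).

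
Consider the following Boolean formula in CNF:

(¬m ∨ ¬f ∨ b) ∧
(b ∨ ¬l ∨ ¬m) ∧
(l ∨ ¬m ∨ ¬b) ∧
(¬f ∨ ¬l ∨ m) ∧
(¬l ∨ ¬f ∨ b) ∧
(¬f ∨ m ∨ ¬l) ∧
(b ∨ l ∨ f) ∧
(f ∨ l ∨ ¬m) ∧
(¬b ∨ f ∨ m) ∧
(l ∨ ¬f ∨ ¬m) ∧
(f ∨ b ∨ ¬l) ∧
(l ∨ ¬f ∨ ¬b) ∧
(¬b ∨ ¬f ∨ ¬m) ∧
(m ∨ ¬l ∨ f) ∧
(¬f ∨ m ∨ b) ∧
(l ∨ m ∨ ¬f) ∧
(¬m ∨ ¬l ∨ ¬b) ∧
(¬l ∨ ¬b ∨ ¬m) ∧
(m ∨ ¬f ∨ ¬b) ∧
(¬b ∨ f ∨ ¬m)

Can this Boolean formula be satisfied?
No

No, the formula is not satisfiable.

No assignment of truth values to the variables can make all 20 clauses true simultaneously.

The formula is UNSAT (unsatisfiable).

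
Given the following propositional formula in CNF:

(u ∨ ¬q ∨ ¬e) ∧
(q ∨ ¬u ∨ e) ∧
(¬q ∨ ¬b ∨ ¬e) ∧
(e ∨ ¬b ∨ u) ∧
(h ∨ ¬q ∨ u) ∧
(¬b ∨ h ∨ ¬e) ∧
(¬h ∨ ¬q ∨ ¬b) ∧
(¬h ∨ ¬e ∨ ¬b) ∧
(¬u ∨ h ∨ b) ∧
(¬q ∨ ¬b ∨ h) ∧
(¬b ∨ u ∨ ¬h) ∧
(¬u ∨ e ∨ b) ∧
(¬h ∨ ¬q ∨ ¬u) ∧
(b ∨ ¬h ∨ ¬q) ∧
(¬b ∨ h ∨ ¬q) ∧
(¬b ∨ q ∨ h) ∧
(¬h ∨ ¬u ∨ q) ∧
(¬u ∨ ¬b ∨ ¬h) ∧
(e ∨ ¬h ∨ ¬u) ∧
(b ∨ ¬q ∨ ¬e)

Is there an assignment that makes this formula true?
Yes

Yes, the formula is satisfiable.

One satisfying assignment is: u=False, h=False, b=False, e=False, q=False

Verification: With this assignment, all 20 clauses evaluate to true.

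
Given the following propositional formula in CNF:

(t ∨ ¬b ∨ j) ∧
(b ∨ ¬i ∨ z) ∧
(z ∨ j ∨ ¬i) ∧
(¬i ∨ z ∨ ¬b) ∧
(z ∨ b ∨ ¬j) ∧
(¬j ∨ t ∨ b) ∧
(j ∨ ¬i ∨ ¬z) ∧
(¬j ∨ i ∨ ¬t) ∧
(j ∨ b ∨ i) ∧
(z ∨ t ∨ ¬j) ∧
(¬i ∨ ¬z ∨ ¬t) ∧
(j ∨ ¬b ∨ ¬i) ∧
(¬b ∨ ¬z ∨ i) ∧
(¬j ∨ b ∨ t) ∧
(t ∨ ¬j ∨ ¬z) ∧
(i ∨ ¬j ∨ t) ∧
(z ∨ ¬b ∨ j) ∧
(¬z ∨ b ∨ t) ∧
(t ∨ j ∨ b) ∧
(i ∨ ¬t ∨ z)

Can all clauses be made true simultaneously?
No

No, the formula is not satisfiable.

No assignment of truth values to the variables can make all 20 clauses true simultaneously.

The formula is UNSAT (unsatisfiable).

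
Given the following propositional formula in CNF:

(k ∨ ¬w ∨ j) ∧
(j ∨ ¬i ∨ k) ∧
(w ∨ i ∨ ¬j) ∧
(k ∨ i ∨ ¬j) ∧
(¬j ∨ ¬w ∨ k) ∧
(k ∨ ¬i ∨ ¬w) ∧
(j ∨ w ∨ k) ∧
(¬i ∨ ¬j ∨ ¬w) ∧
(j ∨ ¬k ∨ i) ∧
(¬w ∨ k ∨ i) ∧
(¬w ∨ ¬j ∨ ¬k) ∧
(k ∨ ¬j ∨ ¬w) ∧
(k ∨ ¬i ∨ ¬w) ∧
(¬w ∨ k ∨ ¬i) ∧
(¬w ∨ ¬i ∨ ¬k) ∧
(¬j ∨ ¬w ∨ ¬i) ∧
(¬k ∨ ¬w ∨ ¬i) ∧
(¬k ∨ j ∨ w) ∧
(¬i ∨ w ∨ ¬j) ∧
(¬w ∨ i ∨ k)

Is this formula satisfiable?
No

No, the formula is not satisfiable.

No assignment of truth values to the variables can make all 20 clauses true simultaneously.

The formula is UNSAT (unsatisfiable).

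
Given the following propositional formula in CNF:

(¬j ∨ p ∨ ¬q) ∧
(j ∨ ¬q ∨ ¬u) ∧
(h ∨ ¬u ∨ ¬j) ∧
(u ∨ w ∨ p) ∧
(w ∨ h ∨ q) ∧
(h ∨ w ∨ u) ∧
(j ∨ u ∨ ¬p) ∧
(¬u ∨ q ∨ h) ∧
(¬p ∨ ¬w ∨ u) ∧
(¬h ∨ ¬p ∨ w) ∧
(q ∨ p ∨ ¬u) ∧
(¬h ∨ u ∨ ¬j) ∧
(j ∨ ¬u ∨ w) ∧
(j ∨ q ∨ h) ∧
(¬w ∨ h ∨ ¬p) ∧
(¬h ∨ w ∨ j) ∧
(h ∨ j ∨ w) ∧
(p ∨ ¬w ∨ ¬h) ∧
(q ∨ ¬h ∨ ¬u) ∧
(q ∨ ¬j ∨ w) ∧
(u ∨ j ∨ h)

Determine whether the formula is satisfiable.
Yes

Yes, the formula is satisfiable.

One satisfying assignment is: q=False, w=True, p=False, h=False, j=True, u=False

Verification: With this assignment, all 21 clauses evaluate to true.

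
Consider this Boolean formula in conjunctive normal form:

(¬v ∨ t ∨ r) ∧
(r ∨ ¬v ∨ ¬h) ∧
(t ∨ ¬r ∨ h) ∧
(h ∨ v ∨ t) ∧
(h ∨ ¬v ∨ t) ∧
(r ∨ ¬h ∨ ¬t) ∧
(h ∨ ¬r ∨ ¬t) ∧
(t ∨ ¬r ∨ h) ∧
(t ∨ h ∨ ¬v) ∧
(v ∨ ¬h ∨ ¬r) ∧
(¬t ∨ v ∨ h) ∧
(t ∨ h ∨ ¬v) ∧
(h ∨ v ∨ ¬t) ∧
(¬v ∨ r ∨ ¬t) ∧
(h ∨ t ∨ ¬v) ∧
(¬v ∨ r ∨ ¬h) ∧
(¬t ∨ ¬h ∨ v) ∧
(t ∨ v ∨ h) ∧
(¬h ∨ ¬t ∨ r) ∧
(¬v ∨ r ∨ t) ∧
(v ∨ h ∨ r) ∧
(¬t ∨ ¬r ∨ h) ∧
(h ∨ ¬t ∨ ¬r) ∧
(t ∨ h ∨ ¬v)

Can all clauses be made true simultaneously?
Yes

Yes, the formula is satisfiable.

One satisfying assignment is: h=True, t=True, v=True, r=True

Verification: With this assignment, all 24 clauses evaluate to true.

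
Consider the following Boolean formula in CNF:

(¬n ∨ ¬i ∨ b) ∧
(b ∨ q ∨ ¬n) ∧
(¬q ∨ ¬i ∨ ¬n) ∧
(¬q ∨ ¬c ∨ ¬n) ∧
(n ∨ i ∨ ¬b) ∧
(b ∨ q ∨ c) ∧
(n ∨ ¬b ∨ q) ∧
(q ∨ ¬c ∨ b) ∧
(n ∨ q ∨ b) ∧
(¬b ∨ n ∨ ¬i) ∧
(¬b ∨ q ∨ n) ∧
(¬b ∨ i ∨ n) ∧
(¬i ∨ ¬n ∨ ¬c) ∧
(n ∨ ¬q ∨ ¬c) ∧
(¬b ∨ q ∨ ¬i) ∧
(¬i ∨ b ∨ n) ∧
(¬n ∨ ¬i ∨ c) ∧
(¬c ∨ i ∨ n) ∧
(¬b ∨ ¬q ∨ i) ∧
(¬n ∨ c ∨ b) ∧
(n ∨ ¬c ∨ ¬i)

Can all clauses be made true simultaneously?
Yes

Yes, the formula is satisfiable.

One satisfying assignment is: n=False, i=False, q=True, c=False, b=False

Verification: With this assignment, all 21 clauses evaluate to true.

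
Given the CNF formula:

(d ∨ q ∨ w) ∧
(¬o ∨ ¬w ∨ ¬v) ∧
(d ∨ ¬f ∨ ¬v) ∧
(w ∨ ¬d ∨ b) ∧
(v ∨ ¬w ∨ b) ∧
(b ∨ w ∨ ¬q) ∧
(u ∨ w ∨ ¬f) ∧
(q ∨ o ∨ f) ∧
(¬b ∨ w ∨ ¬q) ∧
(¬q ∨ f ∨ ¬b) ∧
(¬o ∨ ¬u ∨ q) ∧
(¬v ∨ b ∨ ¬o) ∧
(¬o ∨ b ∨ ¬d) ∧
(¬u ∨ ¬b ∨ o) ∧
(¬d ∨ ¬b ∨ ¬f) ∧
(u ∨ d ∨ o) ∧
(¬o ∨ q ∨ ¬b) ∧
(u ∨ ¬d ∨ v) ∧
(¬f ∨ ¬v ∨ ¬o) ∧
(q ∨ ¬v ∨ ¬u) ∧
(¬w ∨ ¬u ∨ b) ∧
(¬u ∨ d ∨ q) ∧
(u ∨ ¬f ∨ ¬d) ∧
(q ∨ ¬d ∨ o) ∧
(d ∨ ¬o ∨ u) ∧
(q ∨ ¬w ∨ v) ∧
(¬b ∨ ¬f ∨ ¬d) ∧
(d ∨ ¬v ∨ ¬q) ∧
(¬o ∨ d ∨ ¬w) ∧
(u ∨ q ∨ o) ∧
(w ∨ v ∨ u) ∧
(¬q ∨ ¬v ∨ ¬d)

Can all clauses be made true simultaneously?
No

No, the formula is not satisfiable.

No assignment of truth values to the variables can make all 32 clauses true simultaneously.

The formula is UNSAT (unsatisfiable).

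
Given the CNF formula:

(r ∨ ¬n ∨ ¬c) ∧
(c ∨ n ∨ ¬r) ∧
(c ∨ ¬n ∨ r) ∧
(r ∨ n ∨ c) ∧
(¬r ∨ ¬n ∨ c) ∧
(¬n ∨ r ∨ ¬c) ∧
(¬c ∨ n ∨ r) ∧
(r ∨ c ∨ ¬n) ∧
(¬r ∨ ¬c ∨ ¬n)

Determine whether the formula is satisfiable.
Yes

Yes, the formula is satisfiable.

One satisfying assignment is: r=True, n=False, c=True

Verification: With this assignment, all 9 clauses evaluate to true.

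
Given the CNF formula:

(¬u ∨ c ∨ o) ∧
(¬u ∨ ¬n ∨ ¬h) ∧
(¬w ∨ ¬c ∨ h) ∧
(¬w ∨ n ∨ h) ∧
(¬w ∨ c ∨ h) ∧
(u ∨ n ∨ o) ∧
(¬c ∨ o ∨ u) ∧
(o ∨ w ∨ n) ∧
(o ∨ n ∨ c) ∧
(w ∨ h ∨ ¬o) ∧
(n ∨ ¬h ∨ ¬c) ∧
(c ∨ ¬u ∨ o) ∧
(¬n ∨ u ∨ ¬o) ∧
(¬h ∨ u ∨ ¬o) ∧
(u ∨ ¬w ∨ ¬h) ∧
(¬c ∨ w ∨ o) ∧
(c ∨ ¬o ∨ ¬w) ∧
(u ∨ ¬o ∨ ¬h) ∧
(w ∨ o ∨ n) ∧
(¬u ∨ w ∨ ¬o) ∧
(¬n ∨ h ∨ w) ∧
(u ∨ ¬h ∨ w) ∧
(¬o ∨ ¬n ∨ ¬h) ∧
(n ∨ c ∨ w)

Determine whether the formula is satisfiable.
No

No, the formula is not satisfiable.

No assignment of truth values to the variables can make all 24 clauses true simultaneously.

The formula is UNSAT (unsatisfiable).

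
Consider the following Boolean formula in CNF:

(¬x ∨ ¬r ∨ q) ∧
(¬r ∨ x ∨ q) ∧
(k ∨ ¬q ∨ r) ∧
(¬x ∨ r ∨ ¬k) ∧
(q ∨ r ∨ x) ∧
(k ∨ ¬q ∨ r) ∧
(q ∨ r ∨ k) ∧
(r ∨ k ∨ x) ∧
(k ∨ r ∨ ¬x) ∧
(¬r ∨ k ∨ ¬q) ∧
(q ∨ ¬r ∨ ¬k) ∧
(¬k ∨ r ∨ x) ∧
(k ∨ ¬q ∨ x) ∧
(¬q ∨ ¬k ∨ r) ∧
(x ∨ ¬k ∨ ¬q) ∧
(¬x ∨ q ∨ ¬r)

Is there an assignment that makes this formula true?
Yes

Yes, the formula is satisfiable.

One satisfying assignment is: q=True, x=True, k=True, r=True

Verification: With this assignment, all 16 clauses evaluate to true.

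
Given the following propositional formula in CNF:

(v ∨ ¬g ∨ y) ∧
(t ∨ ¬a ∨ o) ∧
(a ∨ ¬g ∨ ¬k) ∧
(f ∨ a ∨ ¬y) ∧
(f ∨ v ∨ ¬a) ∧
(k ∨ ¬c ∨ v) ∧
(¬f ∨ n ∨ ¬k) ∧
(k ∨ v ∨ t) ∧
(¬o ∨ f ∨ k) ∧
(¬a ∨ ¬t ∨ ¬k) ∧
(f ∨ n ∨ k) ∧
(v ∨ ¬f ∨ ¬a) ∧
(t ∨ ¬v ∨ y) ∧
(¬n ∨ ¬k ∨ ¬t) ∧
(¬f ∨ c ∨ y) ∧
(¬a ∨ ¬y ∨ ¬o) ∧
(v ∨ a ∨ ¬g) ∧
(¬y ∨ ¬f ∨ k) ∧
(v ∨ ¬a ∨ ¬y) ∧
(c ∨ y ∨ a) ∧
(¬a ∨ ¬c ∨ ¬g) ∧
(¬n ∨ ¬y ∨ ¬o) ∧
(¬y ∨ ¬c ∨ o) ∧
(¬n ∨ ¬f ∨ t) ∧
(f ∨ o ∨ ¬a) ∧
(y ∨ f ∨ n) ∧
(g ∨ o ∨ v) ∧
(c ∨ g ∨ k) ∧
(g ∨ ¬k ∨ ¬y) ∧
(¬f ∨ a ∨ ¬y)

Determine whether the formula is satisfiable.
Yes

Yes, the formula is satisfiable.

One satisfying assignment is: g=True, c=True, a=False, v=True, y=False, t=True, k=False, f=False, o=False, n=True

Verification: With this assignment, all 30 clauses evaluate to true.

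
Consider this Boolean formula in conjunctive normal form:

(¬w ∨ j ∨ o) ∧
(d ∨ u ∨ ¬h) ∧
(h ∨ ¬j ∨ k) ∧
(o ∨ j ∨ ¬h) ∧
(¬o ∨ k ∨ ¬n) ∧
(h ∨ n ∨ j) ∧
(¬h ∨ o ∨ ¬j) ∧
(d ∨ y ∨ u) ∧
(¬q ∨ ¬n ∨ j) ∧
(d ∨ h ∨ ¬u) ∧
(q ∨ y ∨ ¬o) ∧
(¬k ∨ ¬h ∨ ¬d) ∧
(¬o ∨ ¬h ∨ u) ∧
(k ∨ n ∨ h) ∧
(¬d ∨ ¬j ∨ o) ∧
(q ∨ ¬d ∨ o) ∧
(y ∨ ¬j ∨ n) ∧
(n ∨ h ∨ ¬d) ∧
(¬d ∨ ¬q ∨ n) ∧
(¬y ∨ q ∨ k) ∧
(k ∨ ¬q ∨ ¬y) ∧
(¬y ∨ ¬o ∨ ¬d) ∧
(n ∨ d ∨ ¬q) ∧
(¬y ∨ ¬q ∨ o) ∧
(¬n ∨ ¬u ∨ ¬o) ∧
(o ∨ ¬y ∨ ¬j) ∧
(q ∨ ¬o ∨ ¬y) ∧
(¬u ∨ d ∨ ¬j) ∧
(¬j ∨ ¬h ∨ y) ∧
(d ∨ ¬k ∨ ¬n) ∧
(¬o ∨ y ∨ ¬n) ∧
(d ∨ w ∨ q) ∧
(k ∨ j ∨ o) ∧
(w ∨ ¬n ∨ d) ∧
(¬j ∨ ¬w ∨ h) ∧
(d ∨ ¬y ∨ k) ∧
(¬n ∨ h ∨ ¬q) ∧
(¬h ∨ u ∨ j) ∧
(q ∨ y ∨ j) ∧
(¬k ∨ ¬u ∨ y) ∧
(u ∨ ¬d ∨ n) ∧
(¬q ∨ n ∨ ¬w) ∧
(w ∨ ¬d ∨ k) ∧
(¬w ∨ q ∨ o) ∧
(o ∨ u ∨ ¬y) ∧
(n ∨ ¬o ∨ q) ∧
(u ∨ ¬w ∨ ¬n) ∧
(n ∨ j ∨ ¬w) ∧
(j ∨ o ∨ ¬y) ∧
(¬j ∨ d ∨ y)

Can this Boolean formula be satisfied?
No

No, the formula is not satisfiable.

No assignment of truth values to the variables can make all 50 clauses true simultaneously.

The formula is UNSAT (unsatisfiable).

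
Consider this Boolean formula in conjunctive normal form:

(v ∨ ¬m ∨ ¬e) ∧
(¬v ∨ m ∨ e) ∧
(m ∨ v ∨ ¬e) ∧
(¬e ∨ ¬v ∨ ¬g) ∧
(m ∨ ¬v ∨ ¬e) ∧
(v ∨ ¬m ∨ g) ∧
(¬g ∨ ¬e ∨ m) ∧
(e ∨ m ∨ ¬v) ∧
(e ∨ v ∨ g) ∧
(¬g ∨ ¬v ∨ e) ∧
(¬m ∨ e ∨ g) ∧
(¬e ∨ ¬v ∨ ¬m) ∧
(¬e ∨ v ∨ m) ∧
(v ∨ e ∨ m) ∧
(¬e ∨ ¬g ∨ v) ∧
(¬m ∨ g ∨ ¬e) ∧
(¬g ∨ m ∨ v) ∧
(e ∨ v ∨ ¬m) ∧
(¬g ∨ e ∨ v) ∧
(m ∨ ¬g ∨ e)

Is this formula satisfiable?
No

No, the formula is not satisfiable.

No assignment of truth values to the variables can make all 20 clauses true simultaneously.

The formula is UNSAT (unsatisfiable).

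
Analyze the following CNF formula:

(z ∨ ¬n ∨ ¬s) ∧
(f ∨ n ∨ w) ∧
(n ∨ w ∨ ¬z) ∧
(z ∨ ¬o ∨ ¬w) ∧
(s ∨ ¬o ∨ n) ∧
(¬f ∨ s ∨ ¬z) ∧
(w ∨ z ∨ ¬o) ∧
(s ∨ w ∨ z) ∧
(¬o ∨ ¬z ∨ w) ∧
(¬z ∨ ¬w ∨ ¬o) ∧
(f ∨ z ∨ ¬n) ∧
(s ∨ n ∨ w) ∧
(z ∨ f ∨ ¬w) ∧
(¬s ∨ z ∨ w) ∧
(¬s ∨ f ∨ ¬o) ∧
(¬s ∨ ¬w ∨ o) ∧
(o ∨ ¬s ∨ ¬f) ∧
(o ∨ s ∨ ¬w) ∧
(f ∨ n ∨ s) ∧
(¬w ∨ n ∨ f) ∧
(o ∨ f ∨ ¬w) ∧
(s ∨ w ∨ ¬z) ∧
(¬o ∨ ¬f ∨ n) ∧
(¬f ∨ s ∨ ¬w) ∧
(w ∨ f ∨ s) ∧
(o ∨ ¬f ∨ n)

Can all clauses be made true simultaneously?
Yes

Yes, the formula is satisfiable.

One satisfying assignment is: w=False, f=False, o=False, n=True, s=True, z=True

Verification: With this assignment, all 26 clauses evaluate to true.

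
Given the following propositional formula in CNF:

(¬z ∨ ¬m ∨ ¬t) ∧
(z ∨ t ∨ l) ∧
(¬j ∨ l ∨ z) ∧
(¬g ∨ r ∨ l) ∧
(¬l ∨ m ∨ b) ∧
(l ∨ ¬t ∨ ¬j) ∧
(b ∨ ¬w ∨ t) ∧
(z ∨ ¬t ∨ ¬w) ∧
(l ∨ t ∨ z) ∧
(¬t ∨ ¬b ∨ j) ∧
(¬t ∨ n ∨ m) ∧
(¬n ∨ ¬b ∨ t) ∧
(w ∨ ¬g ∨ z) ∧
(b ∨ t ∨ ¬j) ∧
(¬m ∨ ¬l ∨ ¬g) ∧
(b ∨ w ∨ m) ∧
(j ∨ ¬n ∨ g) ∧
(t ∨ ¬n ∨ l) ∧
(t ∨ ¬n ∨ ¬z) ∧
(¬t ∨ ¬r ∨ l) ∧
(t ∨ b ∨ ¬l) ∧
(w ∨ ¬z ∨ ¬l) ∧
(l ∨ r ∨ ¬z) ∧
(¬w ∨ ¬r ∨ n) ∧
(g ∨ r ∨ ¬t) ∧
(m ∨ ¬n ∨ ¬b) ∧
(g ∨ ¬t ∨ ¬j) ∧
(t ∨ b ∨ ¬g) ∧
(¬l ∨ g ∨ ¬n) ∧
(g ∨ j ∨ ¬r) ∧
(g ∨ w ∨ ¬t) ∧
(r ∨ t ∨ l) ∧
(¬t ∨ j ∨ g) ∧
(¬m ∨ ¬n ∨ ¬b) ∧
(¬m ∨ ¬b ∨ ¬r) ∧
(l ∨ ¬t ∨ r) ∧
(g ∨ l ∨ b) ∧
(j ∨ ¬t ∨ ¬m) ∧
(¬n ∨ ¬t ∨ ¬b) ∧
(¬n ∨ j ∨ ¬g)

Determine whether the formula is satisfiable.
Yes

Yes, the formula is satisfiable.

One satisfying assignment is: t=False, m=True, n=False, b=True, r=False, l=True, j=False, g=False, w=False, z=False

Verification: With this assignment, all 40 clauses evaluate to true.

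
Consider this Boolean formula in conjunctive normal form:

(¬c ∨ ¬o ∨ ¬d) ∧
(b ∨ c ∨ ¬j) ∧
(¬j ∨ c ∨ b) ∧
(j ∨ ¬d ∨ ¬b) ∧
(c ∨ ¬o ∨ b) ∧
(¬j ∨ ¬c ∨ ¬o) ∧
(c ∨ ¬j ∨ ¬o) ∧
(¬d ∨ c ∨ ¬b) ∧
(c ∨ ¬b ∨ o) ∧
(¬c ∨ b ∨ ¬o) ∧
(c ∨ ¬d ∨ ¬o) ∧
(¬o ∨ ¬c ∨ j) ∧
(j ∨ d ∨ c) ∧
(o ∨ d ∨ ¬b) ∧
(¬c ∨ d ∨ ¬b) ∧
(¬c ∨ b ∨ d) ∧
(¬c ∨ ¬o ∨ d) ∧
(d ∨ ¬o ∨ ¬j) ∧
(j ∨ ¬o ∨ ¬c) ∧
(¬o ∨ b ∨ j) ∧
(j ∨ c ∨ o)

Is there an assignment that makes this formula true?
Yes

Yes, the formula is satisfiable.

One satisfying assignment is: j=False, c=True, d=True, o=False, b=False

Verification: With this assignment, all 21 clauses evaluate to true.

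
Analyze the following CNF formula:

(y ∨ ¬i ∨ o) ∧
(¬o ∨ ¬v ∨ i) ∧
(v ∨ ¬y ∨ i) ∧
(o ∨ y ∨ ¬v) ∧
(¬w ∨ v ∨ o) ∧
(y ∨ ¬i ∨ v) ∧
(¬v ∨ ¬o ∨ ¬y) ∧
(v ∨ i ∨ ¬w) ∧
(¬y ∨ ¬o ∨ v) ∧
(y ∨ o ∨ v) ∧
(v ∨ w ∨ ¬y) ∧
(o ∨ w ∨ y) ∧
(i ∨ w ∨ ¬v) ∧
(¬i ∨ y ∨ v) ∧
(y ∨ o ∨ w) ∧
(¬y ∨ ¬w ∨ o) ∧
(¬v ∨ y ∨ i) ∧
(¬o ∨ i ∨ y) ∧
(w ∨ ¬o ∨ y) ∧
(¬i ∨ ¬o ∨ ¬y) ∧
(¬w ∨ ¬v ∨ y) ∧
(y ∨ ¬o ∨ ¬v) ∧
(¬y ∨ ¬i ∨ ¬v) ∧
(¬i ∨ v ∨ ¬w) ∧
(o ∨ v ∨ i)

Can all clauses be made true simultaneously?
No

No, the formula is not satisfiable.

No assignment of truth values to the variables can make all 25 clauses true simultaneously.

The formula is UNSAT (unsatisfiable).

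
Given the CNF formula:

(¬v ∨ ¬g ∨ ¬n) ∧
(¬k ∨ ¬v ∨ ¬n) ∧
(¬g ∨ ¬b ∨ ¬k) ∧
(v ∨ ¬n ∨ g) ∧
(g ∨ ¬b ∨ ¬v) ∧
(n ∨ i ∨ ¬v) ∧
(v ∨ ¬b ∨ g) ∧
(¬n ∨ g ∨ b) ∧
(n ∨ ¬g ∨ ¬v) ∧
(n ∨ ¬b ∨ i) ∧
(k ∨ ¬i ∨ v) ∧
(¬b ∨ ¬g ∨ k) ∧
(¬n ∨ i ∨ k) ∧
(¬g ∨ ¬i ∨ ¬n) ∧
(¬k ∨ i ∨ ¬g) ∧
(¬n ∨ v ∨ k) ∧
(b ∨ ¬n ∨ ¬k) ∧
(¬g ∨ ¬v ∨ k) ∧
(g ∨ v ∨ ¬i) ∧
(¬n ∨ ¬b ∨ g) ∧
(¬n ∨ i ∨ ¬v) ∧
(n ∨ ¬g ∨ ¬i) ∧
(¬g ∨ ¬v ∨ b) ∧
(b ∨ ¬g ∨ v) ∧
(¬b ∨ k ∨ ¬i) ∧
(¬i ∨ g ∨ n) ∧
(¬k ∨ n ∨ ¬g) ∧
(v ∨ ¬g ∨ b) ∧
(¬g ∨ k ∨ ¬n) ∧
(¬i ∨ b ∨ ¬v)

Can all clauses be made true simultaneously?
Yes

Yes, the formula is satisfiable.

One satisfying assignment is: b=False, g=False, k=False, n=False, v=False, i=False

Verification: With this assignment, all 30 clauses evaluate to true.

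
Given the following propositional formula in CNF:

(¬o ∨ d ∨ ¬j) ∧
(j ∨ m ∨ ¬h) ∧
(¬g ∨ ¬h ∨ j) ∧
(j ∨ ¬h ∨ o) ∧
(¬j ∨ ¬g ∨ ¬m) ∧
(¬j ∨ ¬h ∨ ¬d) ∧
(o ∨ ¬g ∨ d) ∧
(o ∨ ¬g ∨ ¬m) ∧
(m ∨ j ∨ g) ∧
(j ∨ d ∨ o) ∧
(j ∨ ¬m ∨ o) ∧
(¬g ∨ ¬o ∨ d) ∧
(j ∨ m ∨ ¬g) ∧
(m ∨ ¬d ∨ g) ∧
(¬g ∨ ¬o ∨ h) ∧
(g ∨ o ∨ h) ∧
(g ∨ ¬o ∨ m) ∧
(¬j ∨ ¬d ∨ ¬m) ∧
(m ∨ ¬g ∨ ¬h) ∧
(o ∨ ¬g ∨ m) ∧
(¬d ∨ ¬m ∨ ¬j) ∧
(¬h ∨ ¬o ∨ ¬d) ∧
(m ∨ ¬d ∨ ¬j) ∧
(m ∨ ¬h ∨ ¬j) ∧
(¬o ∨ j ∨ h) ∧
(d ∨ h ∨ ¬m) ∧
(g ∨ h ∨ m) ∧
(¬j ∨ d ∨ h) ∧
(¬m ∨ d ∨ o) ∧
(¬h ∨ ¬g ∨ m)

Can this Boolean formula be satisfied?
Yes

Yes, the formula is satisfiable.

One satisfying assignment is: m=True, g=False, h=True, o=True, j=False, d=False

Verification: With this assignment, all 30 clauses evaluate to true.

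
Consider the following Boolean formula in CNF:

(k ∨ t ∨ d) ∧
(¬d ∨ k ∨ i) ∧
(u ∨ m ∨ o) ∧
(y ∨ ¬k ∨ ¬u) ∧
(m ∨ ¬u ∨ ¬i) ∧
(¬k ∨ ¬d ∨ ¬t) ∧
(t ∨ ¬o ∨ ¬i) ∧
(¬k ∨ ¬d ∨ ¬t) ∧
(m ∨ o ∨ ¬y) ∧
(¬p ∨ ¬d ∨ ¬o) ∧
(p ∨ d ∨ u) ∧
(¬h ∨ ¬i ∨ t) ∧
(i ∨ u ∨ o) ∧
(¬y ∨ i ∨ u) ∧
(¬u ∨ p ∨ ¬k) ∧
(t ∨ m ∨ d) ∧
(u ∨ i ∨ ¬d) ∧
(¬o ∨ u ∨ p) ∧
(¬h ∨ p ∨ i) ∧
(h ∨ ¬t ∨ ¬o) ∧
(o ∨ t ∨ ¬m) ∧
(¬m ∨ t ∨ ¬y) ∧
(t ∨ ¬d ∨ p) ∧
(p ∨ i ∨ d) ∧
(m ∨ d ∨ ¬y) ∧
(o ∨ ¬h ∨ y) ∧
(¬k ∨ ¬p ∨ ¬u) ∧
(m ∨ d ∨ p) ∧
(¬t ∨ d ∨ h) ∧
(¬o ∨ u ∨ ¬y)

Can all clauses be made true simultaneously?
Yes

Yes, the formula is satisfiable.

One satisfying assignment is: t=True, y=False, m=True, u=False, o=False, p=False, h=False, k=False, i=True, d=True

Verification: With this assignment, all 30 clauses evaluate to true.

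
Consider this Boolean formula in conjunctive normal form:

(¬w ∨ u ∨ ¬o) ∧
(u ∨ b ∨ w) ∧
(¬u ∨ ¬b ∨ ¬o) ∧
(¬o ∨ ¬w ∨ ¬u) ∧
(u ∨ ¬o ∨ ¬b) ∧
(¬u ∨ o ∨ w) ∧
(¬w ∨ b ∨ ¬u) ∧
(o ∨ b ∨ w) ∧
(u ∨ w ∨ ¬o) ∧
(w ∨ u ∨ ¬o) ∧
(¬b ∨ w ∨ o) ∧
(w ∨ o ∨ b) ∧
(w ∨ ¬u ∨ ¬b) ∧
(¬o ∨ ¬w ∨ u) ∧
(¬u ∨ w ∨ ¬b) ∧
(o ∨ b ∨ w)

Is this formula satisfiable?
Yes

Yes, the formula is satisfiable.

One satisfying assignment is: o=True, w=False, b=False, u=True

Verification: With this assignment, all 16 clauses evaluate to true.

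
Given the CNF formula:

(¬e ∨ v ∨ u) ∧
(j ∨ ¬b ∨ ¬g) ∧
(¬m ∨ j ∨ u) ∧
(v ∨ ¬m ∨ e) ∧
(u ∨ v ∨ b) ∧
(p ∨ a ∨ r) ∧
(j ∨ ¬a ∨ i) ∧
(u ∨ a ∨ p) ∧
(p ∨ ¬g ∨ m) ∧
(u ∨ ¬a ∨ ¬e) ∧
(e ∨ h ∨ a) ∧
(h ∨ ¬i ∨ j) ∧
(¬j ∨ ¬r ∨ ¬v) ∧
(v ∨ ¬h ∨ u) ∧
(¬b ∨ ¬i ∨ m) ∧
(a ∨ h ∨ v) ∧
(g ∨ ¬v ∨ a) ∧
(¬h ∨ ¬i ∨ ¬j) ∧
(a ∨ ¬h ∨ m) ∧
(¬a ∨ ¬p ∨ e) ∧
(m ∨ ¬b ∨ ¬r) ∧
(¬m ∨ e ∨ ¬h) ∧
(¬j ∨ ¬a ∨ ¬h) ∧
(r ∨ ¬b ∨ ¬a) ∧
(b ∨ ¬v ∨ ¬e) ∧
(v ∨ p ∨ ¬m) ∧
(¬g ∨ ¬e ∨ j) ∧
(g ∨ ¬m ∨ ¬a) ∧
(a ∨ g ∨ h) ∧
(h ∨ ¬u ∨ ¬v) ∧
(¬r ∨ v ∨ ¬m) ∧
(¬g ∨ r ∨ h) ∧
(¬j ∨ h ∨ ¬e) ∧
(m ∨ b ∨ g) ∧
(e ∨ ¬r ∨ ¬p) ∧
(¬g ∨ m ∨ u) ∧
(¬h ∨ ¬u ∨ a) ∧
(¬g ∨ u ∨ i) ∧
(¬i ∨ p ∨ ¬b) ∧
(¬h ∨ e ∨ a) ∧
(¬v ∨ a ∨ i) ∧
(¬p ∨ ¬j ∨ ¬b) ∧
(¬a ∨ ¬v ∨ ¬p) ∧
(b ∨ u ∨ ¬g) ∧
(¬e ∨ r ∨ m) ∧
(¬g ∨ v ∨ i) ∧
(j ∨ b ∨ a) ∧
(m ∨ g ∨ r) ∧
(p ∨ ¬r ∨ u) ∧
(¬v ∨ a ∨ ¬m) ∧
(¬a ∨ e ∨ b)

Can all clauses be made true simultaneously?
No

No, the formula is not satisfiable.

No assignment of truth values to the variables can make all 51 clauses true simultaneously.

The formula is UNSAT (unsatisfiable).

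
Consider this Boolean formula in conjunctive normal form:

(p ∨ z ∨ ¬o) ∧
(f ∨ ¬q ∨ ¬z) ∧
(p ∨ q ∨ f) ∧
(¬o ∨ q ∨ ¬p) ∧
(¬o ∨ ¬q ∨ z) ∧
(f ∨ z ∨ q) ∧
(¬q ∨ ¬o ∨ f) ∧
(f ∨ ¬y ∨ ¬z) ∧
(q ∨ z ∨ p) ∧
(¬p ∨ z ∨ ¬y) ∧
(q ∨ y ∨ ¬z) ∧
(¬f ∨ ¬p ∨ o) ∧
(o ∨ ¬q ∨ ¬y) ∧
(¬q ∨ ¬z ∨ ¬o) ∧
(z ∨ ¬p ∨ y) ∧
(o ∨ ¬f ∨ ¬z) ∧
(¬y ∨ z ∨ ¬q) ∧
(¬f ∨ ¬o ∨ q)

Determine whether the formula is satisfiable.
Yes

Yes, the formula is satisfiable.

One satisfying assignment is: q=True, f=False, p=False, y=False, o=False, z=False

Verification: With this assignment, all 18 clauses evaluate to true.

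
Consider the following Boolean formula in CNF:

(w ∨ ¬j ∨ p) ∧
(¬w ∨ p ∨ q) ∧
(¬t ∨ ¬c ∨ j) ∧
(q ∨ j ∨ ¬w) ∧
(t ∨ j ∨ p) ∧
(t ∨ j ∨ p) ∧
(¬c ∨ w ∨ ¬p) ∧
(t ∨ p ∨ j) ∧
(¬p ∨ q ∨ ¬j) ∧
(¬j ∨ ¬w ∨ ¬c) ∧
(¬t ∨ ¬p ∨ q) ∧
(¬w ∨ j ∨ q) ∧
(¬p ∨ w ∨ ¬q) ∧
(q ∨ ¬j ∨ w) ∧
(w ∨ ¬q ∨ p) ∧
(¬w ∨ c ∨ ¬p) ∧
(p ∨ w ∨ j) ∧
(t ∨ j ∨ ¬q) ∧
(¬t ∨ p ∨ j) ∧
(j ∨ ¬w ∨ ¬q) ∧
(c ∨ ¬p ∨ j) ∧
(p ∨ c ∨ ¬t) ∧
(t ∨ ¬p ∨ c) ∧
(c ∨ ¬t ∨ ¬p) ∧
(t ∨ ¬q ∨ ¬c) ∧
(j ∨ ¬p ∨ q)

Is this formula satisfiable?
Yes

Yes, the formula is satisfiable.

One satisfying assignment is: j=True, p=False, t=False, q=True, w=True, c=False

Verification: With this assignment, all 26 clauses evaluate to true.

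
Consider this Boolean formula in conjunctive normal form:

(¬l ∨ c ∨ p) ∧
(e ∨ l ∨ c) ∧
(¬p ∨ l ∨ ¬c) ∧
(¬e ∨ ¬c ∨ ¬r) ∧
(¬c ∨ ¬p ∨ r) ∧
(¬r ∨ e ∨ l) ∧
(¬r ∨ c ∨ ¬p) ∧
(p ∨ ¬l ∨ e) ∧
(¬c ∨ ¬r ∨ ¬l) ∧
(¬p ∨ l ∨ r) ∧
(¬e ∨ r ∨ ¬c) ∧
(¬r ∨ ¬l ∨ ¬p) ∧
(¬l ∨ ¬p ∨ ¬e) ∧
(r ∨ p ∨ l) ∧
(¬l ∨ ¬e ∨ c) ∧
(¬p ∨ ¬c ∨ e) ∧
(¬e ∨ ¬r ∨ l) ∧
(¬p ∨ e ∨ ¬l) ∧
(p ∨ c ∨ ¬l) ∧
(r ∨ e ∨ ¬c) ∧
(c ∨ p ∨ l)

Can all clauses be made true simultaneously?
No

No, the formula is not satisfiable.

No assignment of truth values to the variables can make all 21 clauses true simultaneously.

The formula is UNSAT (unsatisfiable).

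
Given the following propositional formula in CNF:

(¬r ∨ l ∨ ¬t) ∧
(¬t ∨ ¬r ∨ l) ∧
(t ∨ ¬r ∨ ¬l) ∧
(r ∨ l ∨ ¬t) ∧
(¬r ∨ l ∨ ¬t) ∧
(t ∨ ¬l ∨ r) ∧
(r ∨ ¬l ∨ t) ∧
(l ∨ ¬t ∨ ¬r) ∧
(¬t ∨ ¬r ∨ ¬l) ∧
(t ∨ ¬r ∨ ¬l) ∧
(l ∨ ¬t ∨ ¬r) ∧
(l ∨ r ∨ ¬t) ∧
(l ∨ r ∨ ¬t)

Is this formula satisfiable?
Yes

Yes, the formula is satisfiable.

One satisfying assignment is: r=False, l=False, t=False

Verification: With this assignment, all 13 clauses evaluate to true.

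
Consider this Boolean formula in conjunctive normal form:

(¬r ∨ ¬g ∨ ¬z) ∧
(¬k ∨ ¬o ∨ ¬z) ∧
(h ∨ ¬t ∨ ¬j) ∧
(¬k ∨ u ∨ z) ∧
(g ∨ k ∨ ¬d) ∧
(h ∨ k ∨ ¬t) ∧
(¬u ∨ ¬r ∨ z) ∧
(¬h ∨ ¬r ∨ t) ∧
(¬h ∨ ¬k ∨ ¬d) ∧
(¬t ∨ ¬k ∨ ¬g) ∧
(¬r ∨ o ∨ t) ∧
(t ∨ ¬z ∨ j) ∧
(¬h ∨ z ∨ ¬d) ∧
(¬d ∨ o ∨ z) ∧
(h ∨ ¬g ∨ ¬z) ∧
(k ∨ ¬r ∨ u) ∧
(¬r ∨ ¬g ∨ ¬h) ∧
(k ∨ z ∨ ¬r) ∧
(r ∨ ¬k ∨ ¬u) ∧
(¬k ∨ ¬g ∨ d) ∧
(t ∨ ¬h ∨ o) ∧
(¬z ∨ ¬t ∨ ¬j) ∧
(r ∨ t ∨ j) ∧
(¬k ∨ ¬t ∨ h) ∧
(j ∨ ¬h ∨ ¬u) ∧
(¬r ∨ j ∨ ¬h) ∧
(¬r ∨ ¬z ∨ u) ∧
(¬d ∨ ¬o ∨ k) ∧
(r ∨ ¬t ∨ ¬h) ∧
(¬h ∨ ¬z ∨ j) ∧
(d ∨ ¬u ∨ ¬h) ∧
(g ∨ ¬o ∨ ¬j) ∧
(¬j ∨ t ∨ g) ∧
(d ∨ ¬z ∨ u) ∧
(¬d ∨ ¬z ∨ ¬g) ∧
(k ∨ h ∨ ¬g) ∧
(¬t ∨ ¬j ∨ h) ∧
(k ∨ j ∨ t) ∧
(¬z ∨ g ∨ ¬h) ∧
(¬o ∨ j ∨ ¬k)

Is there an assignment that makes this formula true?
Yes

Yes, the formula is satisfiable.

One satisfying assignment is: o=True, k=False, d=False, h=True, r=False, u=False, z=False, g=True, j=True, t=False

Verification: With this assignment, all 40 clauses evaluate to true.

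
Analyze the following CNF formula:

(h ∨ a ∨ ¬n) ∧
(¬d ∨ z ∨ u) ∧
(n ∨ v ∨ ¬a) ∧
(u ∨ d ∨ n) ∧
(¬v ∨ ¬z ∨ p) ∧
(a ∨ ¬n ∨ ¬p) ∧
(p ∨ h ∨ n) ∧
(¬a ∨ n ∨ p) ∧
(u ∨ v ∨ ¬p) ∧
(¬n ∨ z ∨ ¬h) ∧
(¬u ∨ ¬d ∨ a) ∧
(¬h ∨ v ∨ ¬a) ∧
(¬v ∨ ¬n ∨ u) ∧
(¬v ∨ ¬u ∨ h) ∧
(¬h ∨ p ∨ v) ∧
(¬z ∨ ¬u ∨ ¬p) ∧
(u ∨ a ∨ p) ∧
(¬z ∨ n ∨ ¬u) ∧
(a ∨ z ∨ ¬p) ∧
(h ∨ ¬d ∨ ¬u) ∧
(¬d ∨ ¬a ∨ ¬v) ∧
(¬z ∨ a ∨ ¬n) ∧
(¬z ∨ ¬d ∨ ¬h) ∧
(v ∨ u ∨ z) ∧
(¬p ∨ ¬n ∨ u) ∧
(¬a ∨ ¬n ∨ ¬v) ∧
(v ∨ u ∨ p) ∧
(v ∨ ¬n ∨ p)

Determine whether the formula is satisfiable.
Yes

Yes, the formula is satisfiable.

One satisfying assignment is: n=False, p=False, u=True, z=False, h=True, a=False, v=True, d=False

Verification: With this assignment, all 28 clauses evaluate to true.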